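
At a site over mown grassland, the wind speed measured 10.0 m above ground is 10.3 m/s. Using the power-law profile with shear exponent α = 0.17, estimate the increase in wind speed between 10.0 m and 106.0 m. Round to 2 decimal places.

Power law: V₂ = V₁ · (z₂/z₁)^α = 10.3 × (10.6000)^0.17 = 15.3865 m/s
ΔV = 15.3865 − 10.3 = 5.0865 m/s

5.09 m/s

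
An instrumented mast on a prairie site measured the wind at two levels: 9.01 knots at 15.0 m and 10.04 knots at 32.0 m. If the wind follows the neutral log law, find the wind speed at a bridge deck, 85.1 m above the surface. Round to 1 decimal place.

11.4 knots

Log law: V ∝ ln(z/z₀). From the pair, with r = V₁/V₂ = 0.89741,
ln z₀ = (ln z₁ − r·ln z₂)/(1 − r) = (2.7081 − 0.89741×3.4657)/0.10259 = -3.9199 → z₀ = 0.01984 m
V₃ = V₁ · ln(z₃/z₀)/ln(z₁/z₀) = 9.01 × 8.3637/6.6279 = 11.3696 knots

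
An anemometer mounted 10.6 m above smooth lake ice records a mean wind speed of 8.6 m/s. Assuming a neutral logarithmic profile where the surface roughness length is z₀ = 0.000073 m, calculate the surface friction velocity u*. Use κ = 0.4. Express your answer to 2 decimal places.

Log law: V(z) = (u*/κ) · ln(z/z₀) ⇒ u* = κ · V / ln(z/z₀)
u* = 0.4 × 8.6 / ln(10.6/0.000073) = 0.4 × 8.6 / 11.8859
   = 3.4400 / 11.8859 = 0.2894 m/s

u* ≈ 0.29 m/s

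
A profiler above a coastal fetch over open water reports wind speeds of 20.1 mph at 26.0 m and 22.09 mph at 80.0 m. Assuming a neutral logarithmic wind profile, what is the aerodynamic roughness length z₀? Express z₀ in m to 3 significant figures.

Log law: V(z) ∝ ln(z/z₀). With r = V₁/V₂ = 20.1/22.09 = 0.90991,
r · ln(z₂/z₀) = ln(z₁/z₀) ⇒ ln z₀ = (ln z₁ − r·ln z₂)/(1 − r)
ln z₀ = (3.25810 − 0.90991×4.38203) / 0.09009 = -8.0942
z₀ = exp(-8.0942) = 0.0003053 m

z₀ ≈ 0.000305 m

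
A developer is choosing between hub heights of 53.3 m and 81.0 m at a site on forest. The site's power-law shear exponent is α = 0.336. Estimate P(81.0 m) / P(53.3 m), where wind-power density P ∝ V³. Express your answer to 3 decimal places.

Speed ratio: V_B/V_A = (z_B/z_A)^α = (81.0/53.3)^0.336 = (1.5197)^0.336 = 1.15099
Power-density ratio: P_B/P_A = (V_B/V_A)³ = (1.15099)³ = 1.52480

1.525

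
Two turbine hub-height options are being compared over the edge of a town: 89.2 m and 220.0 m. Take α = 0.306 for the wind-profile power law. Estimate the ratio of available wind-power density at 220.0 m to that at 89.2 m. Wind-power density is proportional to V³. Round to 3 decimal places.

2.290

Speed ratio: V_B/V_A = (z_B/z_A)^α = (220.0/89.2)^0.306 = (2.4664)^0.306 = 1.31816
Power-density ratio: P_B/P_A = (V_B/V_A)³ = (1.31816)³ = 2.29039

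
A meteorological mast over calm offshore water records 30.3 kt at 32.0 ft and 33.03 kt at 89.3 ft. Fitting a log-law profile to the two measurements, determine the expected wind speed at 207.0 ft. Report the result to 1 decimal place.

Log law: V ∝ ln(z/z₀). From the pair, with r = V₁/V₂ = 0.91735,
ln z₀ = (ln z₁ − r·ln z₂)/(1 − r) = (3.4657 − 0.91735×4.4920)/0.08265 = -7.9247 → z₀ = 0.0003617 ft
V₃ = V₁ · ln(z₃/z₀)/ln(z₁/z₀) = 30.3 × 13.2574/11.3904 = 35.2664 kt

35.3 kt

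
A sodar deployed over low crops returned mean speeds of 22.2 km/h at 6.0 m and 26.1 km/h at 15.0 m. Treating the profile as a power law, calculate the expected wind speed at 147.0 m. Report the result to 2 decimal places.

39.06 km/h

First find α: α = ln(V₂/V₁)/ln(z₂/z₁) = ln(26.1/22.2)/ln(15.0/6.0) = 0.16184/0.91629 = 0.1766
Extrapolate from 15.0 m to 147.0 m: V₃ = 26.1 × (147.0/15.0)^0.1766 = 26.1 × 1.4965 = 39.0588 km/h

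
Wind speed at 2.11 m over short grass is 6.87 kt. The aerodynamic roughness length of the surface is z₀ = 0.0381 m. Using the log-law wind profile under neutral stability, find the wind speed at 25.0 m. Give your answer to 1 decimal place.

Log law: V(z) ∝ ln(z/z₀), so V₂/V₁ = ln(z₂/z₀) / ln(z₁/z₀).
ln(25.0/0.0381) = 6.4864, ln(2.11/0.0381) = 4.0142
V₂ = 6.87 × 6.4864/4.0142 = 6.87 × 1.6159 = 11.1009 kt

11.1 kt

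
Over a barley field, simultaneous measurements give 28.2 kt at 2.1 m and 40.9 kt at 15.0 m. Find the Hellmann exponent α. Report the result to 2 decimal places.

Power law: V₂/V₁ = (z₂/z₁)^α ⇒ α = ln(V₂/V₁) / ln(z₂/z₁)
α = ln(40.9/28.2) / ln(15.0/2.1) = ln(1.4504) / ln(7.1429)
  = 0.37181 / 1.96611 = 0.18911

α ≈ 0.19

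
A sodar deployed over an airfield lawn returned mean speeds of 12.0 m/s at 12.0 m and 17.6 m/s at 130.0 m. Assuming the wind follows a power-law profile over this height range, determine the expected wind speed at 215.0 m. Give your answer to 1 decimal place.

19.1 m/s

First find α: α = ln(V₂/V₁)/ln(z₂/z₁) = ln(17.6/12.0)/ln(130.0/12.0) = 0.38299/2.38263 = 0.1607
Extrapolate from 130.0 m to 215.0 m: V₃ = 17.6 × (215.0/130.0)^0.1607 = 17.6 × 1.0842 = 19.0825 m/s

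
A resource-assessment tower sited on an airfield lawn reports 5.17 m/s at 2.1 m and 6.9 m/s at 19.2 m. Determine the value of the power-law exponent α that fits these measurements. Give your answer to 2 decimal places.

α ≈ 0.13

Power law: V₂/V₁ = (z₂/z₁)^α ⇒ α = ln(V₂/V₁) / ln(z₂/z₁)
α = ln(6.9/5.17) / ln(19.2/2.1) = ln(1.3346) / ln(9.1429)
  = 0.28865 / 2.21297 = 0.13043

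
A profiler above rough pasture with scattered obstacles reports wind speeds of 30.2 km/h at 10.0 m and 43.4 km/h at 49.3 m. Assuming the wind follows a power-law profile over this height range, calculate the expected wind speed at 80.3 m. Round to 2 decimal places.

48.49 km/h

First find α: α = ln(V₂/V₁)/ln(z₂/z₁) = ln(43.4/30.2)/ln(49.3/10.0) = 0.36262/1.59534 = 0.2273
Extrapolate from 49.3 m to 80.3 m: V₃ = 43.4 × (80.3/49.3)^0.2273 = 43.4 × 1.1173 = 48.4894 km/h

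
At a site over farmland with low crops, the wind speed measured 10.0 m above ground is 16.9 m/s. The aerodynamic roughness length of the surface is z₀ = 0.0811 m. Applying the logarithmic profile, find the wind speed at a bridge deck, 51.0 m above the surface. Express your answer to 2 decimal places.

Log law: V(z) ∝ ln(z/z₀), so V₂/V₁ = ln(z₂/z₀) / ln(z₁/z₀).
ln(51.0/0.0811) = 6.4439, ln(10.0/0.0811) = 4.8147
V₂ = 16.9 × 6.4439/4.8147 = 16.9 × 1.3384 = 22.6188 m/s

22.62 m/s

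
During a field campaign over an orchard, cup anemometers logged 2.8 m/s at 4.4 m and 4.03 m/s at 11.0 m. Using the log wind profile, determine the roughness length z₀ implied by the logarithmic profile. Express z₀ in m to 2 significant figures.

Log law: V(z) ∝ ln(z/z₀). With r = V₁/V₂ = 2.8/4.03 = 0.69479,
r · ln(z₂/z₀) = ln(z₁/z₀) ⇒ ln z₀ = (ln z₁ − r·ln z₂)/(1 − r)
ln z₀ = (1.48160 − 0.69479×2.39790) / 0.30521 = -0.6043
z₀ = exp(-0.6043) = 0.5465 m

z₀ ≈ 0.55 m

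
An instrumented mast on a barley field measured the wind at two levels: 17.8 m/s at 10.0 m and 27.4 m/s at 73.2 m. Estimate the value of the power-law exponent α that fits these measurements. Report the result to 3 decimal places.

Power law: V₂/V₁ = (z₂/z₁)^α ⇒ α = ln(V₂/V₁) / ln(z₂/z₁)
α = ln(27.4/17.8) / ln(73.2/10.0) = ln(1.5393) / ln(7.3200)
  = 0.43134 / 1.99061 = 0.21669

α ≈ 0.217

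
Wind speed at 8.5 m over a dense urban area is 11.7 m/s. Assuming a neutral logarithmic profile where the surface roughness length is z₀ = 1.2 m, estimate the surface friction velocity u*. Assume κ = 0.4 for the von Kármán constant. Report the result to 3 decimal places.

u* ≈ 2.391 m/s

Log law: V(z) = (u*/κ) · ln(z/z₀) ⇒ u* = κ · V / ln(z/z₀)
u* = 0.4 × 11.7 / ln(8.5/1.2) = 0.4 × 11.7 / 1.9577
   = 4.6800 / 1.9577 = 2.3905 m/s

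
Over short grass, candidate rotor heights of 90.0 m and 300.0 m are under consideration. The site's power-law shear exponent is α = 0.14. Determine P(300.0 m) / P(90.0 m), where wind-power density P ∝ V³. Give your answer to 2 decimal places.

Speed ratio: V_B/V_A = (z_B/z_A)^α = (300.0/90.0)^0.14 = (3.3333)^0.14 = 1.18359
Power-density ratio: P_B/P_A = (V_B/V_A)³ = (1.18359)³ = 1.65809

1.66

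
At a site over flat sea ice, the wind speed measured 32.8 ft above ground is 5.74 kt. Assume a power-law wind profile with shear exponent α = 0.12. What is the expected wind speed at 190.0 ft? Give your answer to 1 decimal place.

7.1 kt

Power-law profile: V₂ = V₁ · (z₂/z₁)^α
V₂ = 5.74 × (190.0/32.8)^0.12 = 5.74 × (5.7927)^0.12
    = 5.74 × 1.2347 = 7.0869 kt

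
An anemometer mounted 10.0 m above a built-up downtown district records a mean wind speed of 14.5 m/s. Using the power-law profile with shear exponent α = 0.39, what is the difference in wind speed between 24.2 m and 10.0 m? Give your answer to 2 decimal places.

5.97 m/s

Power law: V₂ = V₁ · (z₂/z₁)^α = 14.5 × (2.4200)^0.39 = 20.4671 m/s
ΔV = 20.4671 − 14.5 = 5.9671 m/s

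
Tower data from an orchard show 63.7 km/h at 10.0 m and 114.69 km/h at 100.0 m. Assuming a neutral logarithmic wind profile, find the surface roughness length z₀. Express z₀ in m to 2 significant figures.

z₀ ≈ 0.56 m

Log law: V(z) ∝ ln(z/z₀). With r = V₁/V₂ = 63.7/114.69 = 0.55541,
r · ln(z₂/z₀) = ln(z₁/z₀) ⇒ ln z₀ = (ln z₁ − r·ln z₂)/(1 − r)
ln z₀ = (2.30259 − 0.55541×4.60517) / 0.44459 = -0.5740
z₀ = exp(-0.5740) = 0.5633 m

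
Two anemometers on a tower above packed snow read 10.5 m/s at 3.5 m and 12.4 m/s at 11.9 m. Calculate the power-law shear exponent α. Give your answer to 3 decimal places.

α ≈ 0.136

Power law: V₂/V₁ = (z₂/z₁)^α ⇒ α = ln(V₂/V₁) / ln(z₂/z₁)
α = ln(12.4/10.5) / ln(11.9/3.5) = ln(1.1810) / ln(3.4000)
  = 0.16632 / 1.22378 = 0.13591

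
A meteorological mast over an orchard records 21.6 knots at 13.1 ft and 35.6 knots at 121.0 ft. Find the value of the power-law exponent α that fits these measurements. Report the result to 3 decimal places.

Power law: V₂/V₁ = (z₂/z₁)^α ⇒ α = ln(V₂/V₁) / ln(z₂/z₁)
α = ln(35.6/21.6) / ln(121.0/13.1) = ln(1.6481) / ln(9.2366)
  = 0.49965 / 2.22318 = 0.22475

α ≈ 0.225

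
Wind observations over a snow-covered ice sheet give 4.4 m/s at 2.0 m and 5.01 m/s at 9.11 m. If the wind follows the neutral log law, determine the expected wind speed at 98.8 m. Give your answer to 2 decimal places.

5.97 m/s

Log law: V ∝ ln(z/z₀). From the pair, with r = V₁/V₂ = 0.87824,
ln z₀ = (ln z₁ − r·ln z₂)/(1 − r) = (0.6931 − 0.87824×2.2094)/0.12176 = -10.2436 → z₀ = 0.00003559 m
V₃ = V₁ · ln(z₃/z₀)/ln(z₁/z₀) = 4.4 × 14.8367/10.9367 = 5.9690 m/s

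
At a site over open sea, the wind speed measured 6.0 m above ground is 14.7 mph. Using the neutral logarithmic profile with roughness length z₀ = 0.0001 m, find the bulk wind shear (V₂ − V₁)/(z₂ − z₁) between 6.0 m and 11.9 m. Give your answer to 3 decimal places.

0.155 mph/m

Log law: V₂ = V₁ · ln(z₂/z₀)/ln(z₁/z₀) = 14.7 × 11.6869/11.0021 = 15.6149 mph
ΔV/Δz = (15.6149 − 14.7)/(11.9 − 6.0) = 0.9149/5.9000 = 0.15507 mph/m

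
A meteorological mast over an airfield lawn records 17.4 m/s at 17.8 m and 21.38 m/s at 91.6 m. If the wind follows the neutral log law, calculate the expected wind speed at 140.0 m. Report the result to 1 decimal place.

22.4 m/s

Log law: V ∝ ln(z/z₀). From the pair, with r = V₁/V₂ = 0.81384,
ln z₀ = (ln z₁ − r·ln z₂)/(1 − r) = (2.8792 − 0.81384×4.5174)/0.18616 = -4.2829 → z₀ = 0.01380 m
V₃ = V₁ · ln(z₃/z₀)/ln(z₁/z₀) = 17.4 × 9.2246/7.1621 = 22.4106 m/s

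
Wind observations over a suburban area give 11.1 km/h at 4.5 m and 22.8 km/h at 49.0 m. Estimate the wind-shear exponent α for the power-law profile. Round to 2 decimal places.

Power law: V₂/V₁ = (z₂/z₁)^α ⇒ α = ln(V₂/V₁) / ln(z₂/z₁)
α = ln(22.8/11.1) / ln(49.0/4.5) = ln(2.0541) / ln(10.8889)
  = 0.71982 / 2.38774 = 0.30146

α ≈ 0.30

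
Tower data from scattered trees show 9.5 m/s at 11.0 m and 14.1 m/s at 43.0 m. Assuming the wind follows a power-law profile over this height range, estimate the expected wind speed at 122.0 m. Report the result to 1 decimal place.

19.1 m/s

First find α: α = ln(V₂/V₁)/ln(z₂/z₁) = ln(14.1/9.5)/ln(43.0/11.0) = 0.39488/1.36330 = 0.2897
Extrapolate from 43.0 m to 122.0 m: V₃ = 14.1 × (122.0/43.0)^0.2897 = 14.1 × 1.3526 = 19.0722 m/s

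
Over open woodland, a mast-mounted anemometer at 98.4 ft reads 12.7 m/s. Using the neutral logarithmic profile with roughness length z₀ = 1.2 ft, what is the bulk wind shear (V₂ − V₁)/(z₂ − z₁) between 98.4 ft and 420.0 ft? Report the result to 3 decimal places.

Log law: V₂ = V₁ · ln(z₂/z₀)/ln(z₁/z₀) = 12.7 × 5.8579/4.4067 = 16.8823 m/s
ΔV/Δz = (16.8823 − 12.7)/(420.0 − 98.4) = 4.1823/321.6000 = 0.01300 m/s/ft

0.013 m/s/ft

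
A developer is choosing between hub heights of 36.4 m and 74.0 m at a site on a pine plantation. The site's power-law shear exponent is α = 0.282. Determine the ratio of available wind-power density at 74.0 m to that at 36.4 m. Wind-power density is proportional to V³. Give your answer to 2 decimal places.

Speed ratio: V_B/V_A = (z_B/z_A)^α = (74.0/36.4)^0.282 = (2.0330)^0.282 = 1.22150
Power-density ratio: P_B/P_A = (V_B/V_A)³ = (1.22150)³ = 1.82255

1.82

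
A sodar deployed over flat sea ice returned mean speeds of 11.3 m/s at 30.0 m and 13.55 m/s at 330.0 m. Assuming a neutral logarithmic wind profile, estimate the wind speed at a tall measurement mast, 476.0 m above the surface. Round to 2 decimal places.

Log law: V ∝ ln(z/z₀). From the pair, with r = V₁/V₂ = 0.83395,
ln z₀ = (ln z₁ − r·ln z₂)/(1 − r) = (3.4012 − 0.83395×5.7991)/0.16605 = -8.6416 → z₀ = 0.0001766 m
V₃ = V₁ · ln(z₃/z₀)/ln(z₁/z₀) = 11.3 × 14.8070/12.0428 = 13.8937 m/s

13.89 m/s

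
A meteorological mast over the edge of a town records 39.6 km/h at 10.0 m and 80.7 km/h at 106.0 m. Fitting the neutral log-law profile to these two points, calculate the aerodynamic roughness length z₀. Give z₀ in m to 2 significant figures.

Log law: V(z) ∝ ln(z/z₀). With r = V₁/V₂ = 39.6/80.7 = 0.49071,
r · ln(z₂/z₀) = ln(z₁/z₀) ⇒ ln z₀ = (ln z₁ − r·ln z₂)/(1 − r)
ln z₀ = (2.30259 − 0.49071×4.66344) / 0.50929 = 0.0279
z₀ = exp(0.0279) = 1.028 m

z₀ ≈ 1.0 m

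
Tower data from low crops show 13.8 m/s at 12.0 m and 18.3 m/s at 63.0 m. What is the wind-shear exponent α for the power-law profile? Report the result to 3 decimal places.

α ≈ 0.170

Power law: V₂/V₁ = (z₂/z₁)^α ⇒ α = ln(V₂/V₁) / ln(z₂/z₁)
α = ln(18.3/13.8) / ln(63.0/12.0) = ln(1.3261) / ln(5.2500)
  = 0.28223 / 1.65823 = 0.17020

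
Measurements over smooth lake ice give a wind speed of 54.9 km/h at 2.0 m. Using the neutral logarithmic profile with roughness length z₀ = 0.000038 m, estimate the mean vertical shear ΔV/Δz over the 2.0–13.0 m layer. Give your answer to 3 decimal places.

0.859 km/h/m

Log law: V₂ = V₁ · ln(z₂/z₀)/ln(z₁/z₀) = 54.9 × 12.7429/10.8711 = 64.3528 km/h
ΔV/Δz = (64.3528 − 54.9)/(13.0 − 2.0) = 9.4528/11.0000 = 0.85934 km/h/m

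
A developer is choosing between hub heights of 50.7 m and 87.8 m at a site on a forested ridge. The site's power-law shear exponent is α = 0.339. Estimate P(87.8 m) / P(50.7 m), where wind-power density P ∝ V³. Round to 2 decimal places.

Speed ratio: V_B/V_A = (z_B/z_A)^α = (87.8/50.7)^0.339 = (1.7318)^0.339 = 1.20461
Power-density ratio: P_B/P_A = (V_B/V_A)³ = (1.20461)³ = 1.74800

1.75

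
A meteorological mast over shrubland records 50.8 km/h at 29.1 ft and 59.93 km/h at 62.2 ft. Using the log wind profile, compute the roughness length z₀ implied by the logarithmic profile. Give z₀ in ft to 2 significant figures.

Log law: V(z) ∝ ln(z/z₀). With r = V₁/V₂ = 50.8/59.93 = 0.84766,
r · ln(z₂/z₀) = ln(z₁/z₀) ⇒ ln z₀ = (ln z₁ − r·ln z₂)/(1 − r)
ln z₀ = (3.37074 − 0.84766×4.13035) / 0.15234 = -0.8558
z₀ = exp(-0.8558) = 0.4249 ft

z₀ ≈ 0.42 ft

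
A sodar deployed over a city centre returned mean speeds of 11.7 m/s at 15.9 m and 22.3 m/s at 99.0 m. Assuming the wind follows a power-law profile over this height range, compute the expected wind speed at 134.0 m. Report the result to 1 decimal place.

First find α: α = ln(V₂/V₁)/ln(z₂/z₁) = ln(22.3/11.7)/ln(99.0/15.9) = 0.64500/1.82880 = 0.3527
Extrapolate from 99.0 m to 134.0 m: V₃ = 22.3 × (134.0/99.0)^0.3527 = 22.3 × 1.1127 = 24.8126 m/s

24.8 m/s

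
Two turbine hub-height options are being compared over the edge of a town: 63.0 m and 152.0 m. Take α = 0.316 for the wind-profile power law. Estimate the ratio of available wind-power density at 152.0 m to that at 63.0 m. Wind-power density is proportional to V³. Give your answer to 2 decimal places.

Speed ratio: V_B/V_A = (z_B/z_A)^α = (152.0/63.0)^0.316 = (2.4127)^0.316 = 1.32090
Power-density ratio: P_B/P_A = (V_B/V_A)³ = (1.32090)³ = 2.30469

2.30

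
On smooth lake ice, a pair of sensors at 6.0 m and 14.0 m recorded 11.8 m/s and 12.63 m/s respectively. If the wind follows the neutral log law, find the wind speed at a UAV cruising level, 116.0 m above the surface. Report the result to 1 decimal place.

14.7 m/s

Log law: V ∝ ln(z/z₀). From the pair, with r = V₁/V₂ = 0.93428,
ln z₀ = (ln z₁ − r·ln z₂)/(1 − r) = (1.7918 − 0.93428×2.6391)/0.06572 = -10.2542 → z₀ = 0.00003521 m
V₃ = V₁ · ln(z₃/z₀)/ln(z₁/z₀) = 11.8 × 15.0078/12.0459 = 14.7014 m/s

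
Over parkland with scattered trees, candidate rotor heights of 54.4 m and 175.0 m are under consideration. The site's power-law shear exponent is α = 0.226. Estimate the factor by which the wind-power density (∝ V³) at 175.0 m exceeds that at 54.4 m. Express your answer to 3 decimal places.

2.208

Speed ratio: V_B/V_A = (z_B/z_A)^α = (175.0/54.4)^0.226 = (3.2169)^0.226 = 1.30221
Power-density ratio: P_B/P_A = (V_B/V_A)³ = (1.30221)³ = 2.20823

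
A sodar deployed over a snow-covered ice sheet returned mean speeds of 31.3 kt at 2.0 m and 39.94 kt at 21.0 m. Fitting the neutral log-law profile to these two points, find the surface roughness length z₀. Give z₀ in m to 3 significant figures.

z₀ ≈ 0.000400 m

Log law: V(z) ∝ ln(z/z₀). With r = V₁/V₂ = 31.3/39.94 = 0.78368,
r · ln(z₂/z₀) = ln(z₁/z₀) ⇒ ln z₀ = (ln z₁ − r·ln z₂)/(1 − r)
ln z₀ = (0.69315 − 0.78368×3.04452) / 0.21632 = -7.8251
z₀ = exp(-7.8251) = 0.0003996 m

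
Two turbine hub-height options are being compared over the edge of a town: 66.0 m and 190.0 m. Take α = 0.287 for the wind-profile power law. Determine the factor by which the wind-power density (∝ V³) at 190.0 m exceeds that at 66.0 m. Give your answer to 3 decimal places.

Speed ratio: V_B/V_A = (z_B/z_A)^α = (190.0/66.0)^0.287 = (2.8788)^0.287 = 1.35454
Power-density ratio: P_B/P_A = (V_B/V_A)³ = (1.35454)³ = 2.48530

2.485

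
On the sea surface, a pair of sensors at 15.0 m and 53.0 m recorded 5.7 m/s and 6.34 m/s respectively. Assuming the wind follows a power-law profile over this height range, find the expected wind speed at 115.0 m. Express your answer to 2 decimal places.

First find α: α = ln(V₂/V₁)/ln(z₂/z₁) = ln(6.34/5.7)/ln(53.0/15.0) = 0.10641/1.26224 = 0.0843
Extrapolate from 53.0 m to 115.0 m: V₃ = 6.34 × (115.0/53.0)^0.0843 = 6.34 × 1.0675 = 6.7679 m/s

6.77 m/s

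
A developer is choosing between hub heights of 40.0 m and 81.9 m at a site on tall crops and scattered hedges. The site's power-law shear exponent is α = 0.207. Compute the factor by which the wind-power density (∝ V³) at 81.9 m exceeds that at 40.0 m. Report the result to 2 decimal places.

Speed ratio: V_B/V_A = (z_B/z_A)^α = (81.9/40.0)^0.207 = (2.0475)^0.207 = 1.15991
Power-density ratio: P_B/P_A = (V_B/V_A)³ = (1.15991)³ = 1.56052

1.56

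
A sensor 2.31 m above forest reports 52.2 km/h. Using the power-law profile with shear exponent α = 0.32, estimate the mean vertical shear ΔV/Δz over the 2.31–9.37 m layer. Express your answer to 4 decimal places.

4.1798 km/h/m

Power law: V₂ = V₁ · (z₂/z₁)^α = 52.2 × (4.0563)^0.32 = 81.7093 km/h
ΔV/Δz = (81.7093 − 52.2)/(9.37 − 2.31) = 29.5093/7.0600 = 4.17978 km/h/m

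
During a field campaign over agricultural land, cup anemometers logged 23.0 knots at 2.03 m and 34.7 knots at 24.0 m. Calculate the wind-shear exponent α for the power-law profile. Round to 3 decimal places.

α ≈ 0.166

Power law: V₂/V₁ = (z₂/z₁)^α ⇒ α = ln(V₂/V₁) / ln(z₂/z₁)
α = ln(34.7/23.0) / ln(24.0/2.03) = ln(1.5087) / ln(11.8227)
  = 0.41125 / 2.47002 = 0.16649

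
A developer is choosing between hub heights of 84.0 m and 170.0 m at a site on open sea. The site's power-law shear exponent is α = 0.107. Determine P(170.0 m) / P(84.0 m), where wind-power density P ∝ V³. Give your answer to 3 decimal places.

Speed ratio: V_B/V_A = (z_B/z_A)^α = (170.0/84.0)^0.107 = (2.0238)^0.107 = 1.07835
Power-density ratio: P_B/P_A = (V_B/V_A)³ = (1.07835)³ = 1.25395

1.254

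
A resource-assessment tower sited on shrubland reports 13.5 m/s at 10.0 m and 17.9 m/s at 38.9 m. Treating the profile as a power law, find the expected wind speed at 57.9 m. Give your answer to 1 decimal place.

First find α: α = ln(V₂/V₁)/ln(z₂/z₁) = ln(17.9/13.5)/ln(38.9/10.0) = 0.28211/1.35841 = 0.2077
Extrapolate from 38.9 m to 57.9 m: V₃ = 17.9 × (57.9/38.9)^0.2077 = 17.9 × 1.0861 = 19.4413 m/s

19.4 m/s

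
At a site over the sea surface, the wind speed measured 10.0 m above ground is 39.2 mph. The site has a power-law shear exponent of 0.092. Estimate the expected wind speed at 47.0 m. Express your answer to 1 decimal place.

45.2 mph

Power-law profile: V₂ = V₁ · (z₂/z₁)^α
V₂ = 39.2 × (47.0/10.0)^0.092 = 39.2 × (4.7000)^0.092
    = 39.2 × 1.1530 = 45.1980 mph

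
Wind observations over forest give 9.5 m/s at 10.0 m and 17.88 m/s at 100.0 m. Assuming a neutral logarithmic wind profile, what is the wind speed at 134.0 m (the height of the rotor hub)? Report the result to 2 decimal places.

Log law: V ∝ ln(z/z₀). From the pair, with r = V₁/V₂ = 0.53132,
ln z₀ = (ln z₁ − r·ln z₂)/(1 − r) = (2.3026 − 0.53132×4.6052)/0.46868 = -0.3077 → z₀ = 0.7351 m
V₃ = V₁ · ln(z₃/z₀)/ln(z₁/z₀) = 9.5 × 5.2056/2.6103 = 18.9451 m/s

18.95 m/s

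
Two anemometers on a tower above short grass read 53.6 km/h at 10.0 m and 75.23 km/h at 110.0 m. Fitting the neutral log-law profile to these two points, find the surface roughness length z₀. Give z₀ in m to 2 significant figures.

Log law: V(z) ∝ ln(z/z₀). With r = V₁/V₂ = 53.6/75.23 = 0.71248,
r · ln(z₂/z₀) = ln(z₁/z₀) ⇒ ln z₀ = (ln z₁ − r·ln z₂)/(1 − r)
ln z₀ = (2.30259 − 0.71248×4.70048) / 0.28752 = -3.6395
z₀ = exp(-3.6395) = 0.02627 m

z₀ ≈ 0.026 m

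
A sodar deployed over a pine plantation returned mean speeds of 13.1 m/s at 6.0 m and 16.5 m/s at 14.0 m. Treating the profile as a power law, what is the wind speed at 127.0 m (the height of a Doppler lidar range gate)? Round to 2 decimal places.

First find α: α = ln(V₂/V₁)/ln(z₂/z₁) = ln(16.5/13.1)/ln(14.0/6.0) = 0.23075/0.84730 = 0.2723
Extrapolate from 14.0 m to 127.0 m: V₃ = 16.5 × (127.0/14.0)^0.2723 = 16.5 × 1.8231 = 30.0810 m/s

30.08 m/s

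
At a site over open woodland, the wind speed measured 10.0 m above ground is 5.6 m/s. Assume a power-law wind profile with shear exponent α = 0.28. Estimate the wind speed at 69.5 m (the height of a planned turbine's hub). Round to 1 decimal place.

9.6 m/s

Power-law profile: V₂ = V₁ · (z₂/z₁)^α
V₂ = 5.6 × (69.5/10.0)^0.28 = 5.6 × (6.9500)^0.28
    = 5.6 × 1.7209 = 9.6370 m/s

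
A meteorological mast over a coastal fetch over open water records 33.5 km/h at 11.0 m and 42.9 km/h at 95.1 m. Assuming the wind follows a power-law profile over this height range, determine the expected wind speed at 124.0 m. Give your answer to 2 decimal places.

44.23 km/h

First find α: α = ln(V₂/V₁)/ln(z₂/z₁) = ln(42.9/33.5)/ln(95.1/11.0) = 0.24733/2.15703 = 0.1147
Extrapolate from 95.1 m to 124.0 m: V₃ = 42.9 × (124.0/95.1)^0.1147 = 42.9 × 1.0309 = 44.2253 km/h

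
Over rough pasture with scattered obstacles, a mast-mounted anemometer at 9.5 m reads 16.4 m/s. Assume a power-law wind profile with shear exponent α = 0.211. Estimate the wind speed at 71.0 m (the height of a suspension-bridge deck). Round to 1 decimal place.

25.1 m/s

Power-law profile: V₂ = V₁ · (z₂/z₁)^α
V₂ = 16.4 × (71.0/9.5)^0.211 = 16.4 × (7.4737)^0.211
    = 16.4 × 1.5287 = 25.0703 m/s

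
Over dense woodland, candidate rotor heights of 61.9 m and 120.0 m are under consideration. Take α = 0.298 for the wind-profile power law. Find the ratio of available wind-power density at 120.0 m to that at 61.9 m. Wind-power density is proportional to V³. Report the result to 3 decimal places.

Speed ratio: V_B/V_A = (z_B/z_A)^α = (120.0/61.9)^0.298 = (1.9386)^0.298 = 1.21807
Power-density ratio: P_B/P_A = (V_B/V_A)³ = (1.21807)³ = 1.80724

1.807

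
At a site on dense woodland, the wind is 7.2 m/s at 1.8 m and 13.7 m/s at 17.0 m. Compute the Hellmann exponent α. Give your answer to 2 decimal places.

α ≈ 0.29

Power law: V₂/V₁ = (z₂/z₁)^α ⇒ α = ln(V₂/V₁) / ln(z₂/z₁)
α = ln(13.7/7.2) / ln(17.0/1.8) = ln(1.9028) / ln(9.4444)
  = 0.64331 / 2.24543 = 0.28650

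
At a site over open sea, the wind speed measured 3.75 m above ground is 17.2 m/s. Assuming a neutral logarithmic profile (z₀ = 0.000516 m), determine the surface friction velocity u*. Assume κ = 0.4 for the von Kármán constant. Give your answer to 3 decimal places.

u* ≈ 0.774 m/s

Log law: V(z) = (u*/κ) · ln(z/z₀) ⇒ u* = κ · V / ln(z/z₀)
u* = 0.4 × 17.2 / ln(3.75/0.000516) = 0.4 × 17.2 / 8.8912
   = 6.8800 / 8.8912 = 0.7738 m/s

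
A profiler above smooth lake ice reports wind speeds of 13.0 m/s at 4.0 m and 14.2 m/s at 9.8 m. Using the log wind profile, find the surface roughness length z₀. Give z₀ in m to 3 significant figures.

Log law: V(z) ∝ ln(z/z₀). With r = V₁/V₂ = 13.0/14.2 = 0.91549,
r · ln(z₂/z₀) = ln(z₁/z₀) ⇒ ln z₀ = (ln z₁ − r·ln z₂)/(1 − r)
ln z₀ = (1.38629 − 0.91549×2.28238) / 0.08451 = -8.3213
z₀ = exp(-8.3213) = 0.0002433 m

z₀ ≈ 0.000243 m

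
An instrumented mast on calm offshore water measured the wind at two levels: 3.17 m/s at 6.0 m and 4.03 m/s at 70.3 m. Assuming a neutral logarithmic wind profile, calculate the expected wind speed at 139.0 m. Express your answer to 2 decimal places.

Log law: V ∝ ln(z/z₀). From the pair, with r = V₁/V₂ = 0.78660,
ln z₀ = (ln z₁ − r·ln z₂)/(1 − r) = (1.7918 − 0.78660×4.2528)/0.21340 = -7.2796 → z₀ = 0.0006894 m
V₃ = V₁ · ln(z₃/z₀)/ln(z₁/z₀) = 3.17 × 12.2141/9.0714 = 4.2682 m/s

4.27 m/s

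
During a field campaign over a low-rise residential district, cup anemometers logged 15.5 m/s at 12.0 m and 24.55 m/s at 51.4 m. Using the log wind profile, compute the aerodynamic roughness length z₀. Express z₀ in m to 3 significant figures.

Log law: V(z) ∝ ln(z/z₀). With r = V₁/V₂ = 15.5/24.55 = 0.63136,
r · ln(z₂/z₀) = ln(z₁/z₀) ⇒ ln z₀ = (ln z₁ − r·ln z₂)/(1 − r)
ln z₀ = (2.48491 − 0.63136×3.93964) / 0.36864 = -0.0066
z₀ = exp(-0.0066) = 0.9934 m

z₀ ≈ 0.993 m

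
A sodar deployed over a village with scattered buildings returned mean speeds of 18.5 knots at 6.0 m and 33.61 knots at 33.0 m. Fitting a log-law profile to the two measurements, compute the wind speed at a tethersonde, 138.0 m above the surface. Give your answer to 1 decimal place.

46.3 knots

Log law: V ∝ ln(z/z₀). From the pair, with r = V₁/V₂ = 0.55043,
ln z₀ = (ln z₁ − r·ln z₂)/(1 − r) = (1.7918 − 0.55043×3.4965)/0.44957 = -0.2955 → z₀ = 0.7442 m
V₃ = V₁ · ln(z₃/z₀)/ln(z₁/z₀) = 18.5 × 5.2227/2.0872 = 46.2914 knots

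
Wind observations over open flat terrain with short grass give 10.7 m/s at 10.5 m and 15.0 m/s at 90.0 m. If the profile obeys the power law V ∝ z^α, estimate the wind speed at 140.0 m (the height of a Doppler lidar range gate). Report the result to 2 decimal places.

First find α: α = ln(V₂/V₁)/ln(z₂/z₁) = ln(15.0/10.7)/ln(90.0/10.5) = 0.33781/2.14843 = 0.1572
Extrapolate from 90.0 m to 140.0 m: V₃ = 15.0 × (140.0/90.0)^0.1572 = 15.0 × 1.0719 = 16.0791 m/s

16.08 m/s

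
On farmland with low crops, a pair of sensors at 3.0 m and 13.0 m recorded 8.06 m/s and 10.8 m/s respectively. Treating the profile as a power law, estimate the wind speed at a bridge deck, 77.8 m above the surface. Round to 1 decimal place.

First find α: α = ln(V₂/V₁)/ln(z₂/z₁) = ln(10.8/8.06)/ln(13.0/3.0) = 0.29263/1.46634 = 0.1996
Extrapolate from 13.0 m to 77.8 m: V₃ = 10.8 × (77.8/13.0)^0.1996 = 10.8 × 1.4291 = 15.4346 m/s

15.4 m/s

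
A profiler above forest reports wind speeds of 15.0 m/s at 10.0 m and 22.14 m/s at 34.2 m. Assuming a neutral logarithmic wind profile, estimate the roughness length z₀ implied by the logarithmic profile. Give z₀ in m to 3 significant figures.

Log law: V(z) ∝ ln(z/z₀). With r = V₁/V₂ = 15.0/22.14 = 0.67751,
r · ln(z₂/z₀) = ln(z₁/z₀) ⇒ ln z₀ = (ln z₁ − r·ln z₂)/(1 − r)
ln z₀ = (2.30259 − 0.67751×3.53223) / 0.32249 = -0.2807
z₀ = exp(-0.2807) = 0.7553 m

z₀ ≈ 0.755 m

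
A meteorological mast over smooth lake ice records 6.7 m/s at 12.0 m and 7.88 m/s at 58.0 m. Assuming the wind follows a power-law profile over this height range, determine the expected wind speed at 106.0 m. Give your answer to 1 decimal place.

First find α: α = ln(V₂/V₁)/ln(z₂/z₁) = ln(7.88/6.7)/ln(58.0/12.0) = 0.16222/1.57554 = 0.1030
Extrapolate from 58.0 m to 106.0 m: V₃ = 7.88 × (106.0/58.0)^0.1030 = 7.88 × 1.0641 = 8.3847 m/s

8.4 m/s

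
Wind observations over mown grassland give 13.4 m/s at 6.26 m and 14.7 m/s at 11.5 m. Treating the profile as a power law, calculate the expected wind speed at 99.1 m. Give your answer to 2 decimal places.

First find α: α = ln(V₂/V₁)/ln(z₂/z₁) = ln(14.7/13.4)/ln(11.5/6.26) = 0.09259/0.60817 = 0.1522
Extrapolate from 11.5 m to 99.1 m: V₃ = 14.7 × (99.1/11.5)^0.1522 = 14.7 × 1.3881 = 20.4046 m/s

20.40 m/s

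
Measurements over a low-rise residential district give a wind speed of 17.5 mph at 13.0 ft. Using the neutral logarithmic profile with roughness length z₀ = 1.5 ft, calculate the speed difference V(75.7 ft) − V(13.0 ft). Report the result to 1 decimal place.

14.3 mph

Log law: V₂ = V₁ · ln(z₂/z₀)/ln(z₁/z₀) = 17.5 × 3.9213/2.1595 = 31.7775 mph
ΔV = 31.7775 − 17.5 = 14.2775 mph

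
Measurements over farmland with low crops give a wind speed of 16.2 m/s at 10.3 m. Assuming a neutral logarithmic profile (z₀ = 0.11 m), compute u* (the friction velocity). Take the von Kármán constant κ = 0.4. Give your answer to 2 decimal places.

u* ≈ 1.43 m/s

Log law: V(z) = (u*/κ) · ln(z/z₀) ⇒ u* = κ · V / ln(z/z₀)
u* = 0.4 × 16.2 / ln(10.3/0.11) = 0.4 × 16.2 / 4.5394
   = 6.4800 / 4.5394 = 1.4275 m/s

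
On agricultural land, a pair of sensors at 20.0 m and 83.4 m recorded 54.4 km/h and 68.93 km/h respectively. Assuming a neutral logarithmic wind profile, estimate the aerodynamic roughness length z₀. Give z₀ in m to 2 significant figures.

Log law: V(z) ∝ ln(z/z₀). With r = V₁/V₂ = 54.4/68.93 = 0.78921,
r · ln(z₂/z₀) = ln(z₁/z₀) ⇒ ln z₀ = (ln z₁ − r·ln z₂)/(1 − r)
ln z₀ = (2.99573 − 0.78921×4.42365) / 0.21079 = -2.3504
z₀ = exp(-2.3504) = 0.09534 m

z₀ ≈ 0.095 m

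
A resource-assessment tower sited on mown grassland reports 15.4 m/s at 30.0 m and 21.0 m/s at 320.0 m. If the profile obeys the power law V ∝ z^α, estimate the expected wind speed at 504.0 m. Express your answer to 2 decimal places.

22.29 m/s

First find α: α = ln(V₂/V₁)/ln(z₂/z₁) = ln(21.0/15.4)/ln(320.0/30.0) = 0.31015/2.36712 = 0.1310
Extrapolate from 320.0 m to 504.0 m: V₃ = 21.0 × (504.0/320.0)^0.1310 = 21.0 × 1.0613 = 22.2879 m/s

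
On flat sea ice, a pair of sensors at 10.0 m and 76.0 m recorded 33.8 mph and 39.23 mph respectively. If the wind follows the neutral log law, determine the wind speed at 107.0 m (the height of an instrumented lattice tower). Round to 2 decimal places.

Log law: V ∝ ln(z/z₀). From the pair, with r = V₁/V₂ = 0.86159,
ln z₀ = (ln z₁ − r·ln z₂)/(1 − r) = (2.3026 − 0.86159×4.3307)/0.13841 = -10.3220 → z₀ = 0.00003290 m
V₃ = V₁ · ln(z₃/z₀)/ln(z₁/z₀) = 33.8 × 14.9948/12.6246 = 40.1459 mph

40.15 mph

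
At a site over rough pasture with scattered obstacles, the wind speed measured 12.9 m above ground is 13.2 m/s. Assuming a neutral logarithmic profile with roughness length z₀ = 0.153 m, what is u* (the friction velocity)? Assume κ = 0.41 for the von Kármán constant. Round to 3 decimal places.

Log law: V(z) = (u*/κ) · ln(z/z₀) ⇒ u* = κ · V / ln(z/z₀)
u* = 0.41 × 13.2 / ln(12.9/0.153) = 0.41 × 13.2 / 4.4345
   = 5.4120 / 4.4345 = 1.2204 m/s

u* ≈ 1.220 m/s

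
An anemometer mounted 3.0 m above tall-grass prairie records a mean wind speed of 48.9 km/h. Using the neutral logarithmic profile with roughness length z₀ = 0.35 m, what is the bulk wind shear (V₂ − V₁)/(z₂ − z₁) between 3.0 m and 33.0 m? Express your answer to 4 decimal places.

Log law: V₂ = V₁ · ln(z₂/z₀)/ln(z₁/z₀) = 48.9 × 4.5463/2.1484 = 103.4779 km/h
ΔV/Δz = (103.4779 − 48.9)/(33.0 − 3.0) = 54.5779/30.0000 = 1.81926 km/h/m

1.8193 km/h/m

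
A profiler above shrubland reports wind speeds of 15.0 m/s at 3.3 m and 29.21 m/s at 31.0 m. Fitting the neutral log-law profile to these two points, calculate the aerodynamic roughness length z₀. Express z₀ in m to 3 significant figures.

z₀ ≈ 0.310 m

Log law: V(z) ∝ ln(z/z₀). With r = V₁/V₂ = 15.0/29.21 = 0.51352,
r · ln(z₂/z₀) = ln(z₁/z₀) ⇒ ln z₀ = (ln z₁ − r·ln z₂)/(1 − r)
ln z₀ = (1.19392 − 0.51352×3.43399) / 0.48648 = -1.1707
z₀ = exp(-1.1707) = 0.3102 m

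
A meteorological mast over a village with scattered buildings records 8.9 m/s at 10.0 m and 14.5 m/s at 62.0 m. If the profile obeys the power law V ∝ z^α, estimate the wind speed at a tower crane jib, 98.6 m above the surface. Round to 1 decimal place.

16.4 m/s

First find α: α = ln(V₂/V₁)/ln(z₂/z₁) = ln(14.5/8.9)/ln(62.0/10.0) = 0.48810/1.82455 = 0.2675
Extrapolate from 62.0 m to 98.6 m: V₃ = 14.5 × (98.6/62.0)^0.2675 = 14.5 × 1.1321 = 16.4160 m/s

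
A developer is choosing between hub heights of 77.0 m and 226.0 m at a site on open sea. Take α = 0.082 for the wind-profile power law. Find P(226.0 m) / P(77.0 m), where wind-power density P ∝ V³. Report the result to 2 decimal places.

1.30

Speed ratio: V_B/V_A = (z_B/z_A)^α = (226.0/77.0)^0.082 = (2.9351)^0.082 = 1.09231
Power-density ratio: P_B/P_A = (V_B/V_A)³ = (1.09231)³ = 1.30327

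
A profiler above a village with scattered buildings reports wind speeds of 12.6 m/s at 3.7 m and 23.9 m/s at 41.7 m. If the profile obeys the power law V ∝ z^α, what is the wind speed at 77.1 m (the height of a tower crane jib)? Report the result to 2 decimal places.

First find α: α = ln(V₂/V₁)/ln(z₂/z₁) = ln(23.9/12.6)/ln(41.7/3.7) = 0.64018/2.42217 = 0.2643
Extrapolate from 41.7 m to 77.1 m: V₃ = 23.9 × (77.1/41.7)^0.2643 = 23.9 × 1.1764 = 28.1154 m/s

28.12 m/s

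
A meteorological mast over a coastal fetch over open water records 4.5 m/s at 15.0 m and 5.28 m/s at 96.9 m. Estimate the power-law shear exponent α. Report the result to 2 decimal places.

α ≈ 0.09

Power law: V₂/V₁ = (z₂/z₁)^α ⇒ α = ln(V₂/V₁) / ln(z₂/z₁)
α = ln(5.28/4.5) / ln(96.9/15.0) = ln(1.1733) / ln(6.4600)
  = 0.15985 / 1.86563 = 0.08568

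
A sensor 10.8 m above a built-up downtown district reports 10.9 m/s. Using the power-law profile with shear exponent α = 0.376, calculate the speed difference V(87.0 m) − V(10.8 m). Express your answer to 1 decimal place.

13.0 m/s

Power law: V₂ = V₁ · (z₂/z₁)^α = 10.9 × (8.0556)^0.376 = 23.8846 m/s
ΔV = 23.8846 − 10.9 = 12.9846 m/s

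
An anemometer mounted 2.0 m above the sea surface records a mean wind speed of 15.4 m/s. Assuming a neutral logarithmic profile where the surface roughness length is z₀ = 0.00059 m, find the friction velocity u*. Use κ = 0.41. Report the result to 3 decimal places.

u* ≈ 0.777 m/s

Log law: V(z) = (u*/κ) · ln(z/z₀) ⇒ u* = κ · V / ln(z/z₀)
u* = 0.41 × 15.4 / ln(2.0/0.00059) = 0.41 × 15.4 / 8.1285
   = 6.3140 / 8.1285 = 0.7768 m/s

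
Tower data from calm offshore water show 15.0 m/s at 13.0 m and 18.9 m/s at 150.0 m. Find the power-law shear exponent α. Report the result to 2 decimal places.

α ≈ 0.09

Power law: V₂/V₁ = (z₂/z₁)^α ⇒ α = ln(V₂/V₁) / ln(z₂/z₁)
α = ln(18.9/15.0) / ln(150.0/13.0) = ln(1.2600) / ln(11.5385)
  = 0.23111 / 2.44569 = 0.09450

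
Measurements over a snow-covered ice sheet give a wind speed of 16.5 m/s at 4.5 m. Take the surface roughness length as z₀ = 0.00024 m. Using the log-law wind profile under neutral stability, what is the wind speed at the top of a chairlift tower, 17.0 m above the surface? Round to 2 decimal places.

Log law: V(z) ∝ ln(z/z₀), so V₂/V₁ = ln(z₂/z₀) / ln(z₁/z₀).
ln(17.0/0.00024) = 11.1681, ln(4.5/0.00024) = 9.8389
V₂ = 16.5 × 11.1681/9.8389 = 16.5 × 1.1351 = 18.7290 m/s

18.73 m/s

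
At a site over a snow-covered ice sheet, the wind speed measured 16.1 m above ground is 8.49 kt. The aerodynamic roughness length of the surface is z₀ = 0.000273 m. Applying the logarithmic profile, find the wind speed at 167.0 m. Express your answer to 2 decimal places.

Log law: V(z) ∝ ln(z/z₀), so V₂/V₁ = ln(z₂/z₀) / ln(z₁/z₀).
ln(167.0/0.000273) = 13.3240, ln(16.1/0.000273) = 10.9849
V₂ = 8.49 × 13.3240/10.9849 = 8.49 × 1.2129 = 10.2979 kt

10.30 kt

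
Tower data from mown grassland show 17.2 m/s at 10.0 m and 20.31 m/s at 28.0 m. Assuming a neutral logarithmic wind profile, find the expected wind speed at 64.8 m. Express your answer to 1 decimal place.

Log law: V ∝ ln(z/z₀). From the pair, with r = V₁/V₂ = 0.84687,
ln z₀ = (ln z₁ − r·ln z₂)/(1 − r) = (2.3026 − 0.84687×3.3322)/0.15313 = -3.3918 → z₀ = 0.03365 m
V₃ = V₁ · ln(z₃/z₀)/ln(z₁/z₀) = 17.2 × 7.5631/5.6944 = 22.8445 m/s

22.8 m/s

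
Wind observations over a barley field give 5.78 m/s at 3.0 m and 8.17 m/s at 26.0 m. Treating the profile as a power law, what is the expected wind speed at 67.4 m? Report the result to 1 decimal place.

9.5 m/s

First find α: α = ln(V₂/V₁)/ln(z₂/z₁) = ln(8.17/5.78)/ln(26.0/3.0) = 0.34607/2.15948 = 0.1603
Extrapolate from 26.0 m to 67.4 m: V₃ = 8.17 × (67.4/26.0)^0.1603 = 8.17 × 1.1649 = 9.5174 m/s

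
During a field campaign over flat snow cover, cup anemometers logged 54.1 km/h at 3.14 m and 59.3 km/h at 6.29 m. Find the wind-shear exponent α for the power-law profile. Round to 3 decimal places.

α ≈ 0.132

Power law: V₂/V₁ = (z₂/z₁)^α ⇒ α = ln(V₂/V₁) / ln(z₂/z₁)
α = ln(59.3/54.1) / ln(6.29/3.14) = ln(1.0961) / ln(2.0032)
  = 0.09178 / 0.69474 = 0.13210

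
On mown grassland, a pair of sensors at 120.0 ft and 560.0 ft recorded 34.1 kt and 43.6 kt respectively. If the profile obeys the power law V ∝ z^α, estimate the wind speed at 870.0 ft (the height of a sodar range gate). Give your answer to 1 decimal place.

46.8 kt

First find α: α = ln(V₂/V₁)/ln(z₂/z₁) = ln(43.6/34.1)/ln(560.0/120.0) = 0.24576/1.54045 = 0.1595
Extrapolate from 560.0 ft to 870.0 ft: V₃ = 43.6 × (870.0/560.0)^0.1595 = 43.6 × 1.0728 = 46.7747 kt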